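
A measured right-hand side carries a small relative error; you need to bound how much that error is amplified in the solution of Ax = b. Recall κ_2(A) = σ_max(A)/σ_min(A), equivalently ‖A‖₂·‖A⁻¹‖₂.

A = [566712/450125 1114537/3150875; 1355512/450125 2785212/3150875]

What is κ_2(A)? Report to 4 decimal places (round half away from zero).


242.3750

AᵀA = [12772634752/1198890625 26076980952/8392234375; 26076980952/8392234375 53252062777/58745640625]; tr = 217315573/18798605, det = 5345344/2349825625
char-poly roots: 289/25 and 18496/93993025
so κ_2 = √((289/25) / (18496/93993025)) = 242.3750


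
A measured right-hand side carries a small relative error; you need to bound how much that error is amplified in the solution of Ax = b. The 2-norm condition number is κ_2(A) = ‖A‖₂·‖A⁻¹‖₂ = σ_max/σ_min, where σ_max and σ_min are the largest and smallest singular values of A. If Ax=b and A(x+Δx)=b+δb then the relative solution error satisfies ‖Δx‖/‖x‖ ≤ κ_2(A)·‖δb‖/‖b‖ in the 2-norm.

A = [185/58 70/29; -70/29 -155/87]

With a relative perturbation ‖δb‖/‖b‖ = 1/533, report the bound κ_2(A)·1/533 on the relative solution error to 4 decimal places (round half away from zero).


0.3265

AᵀA = [53825/3364 30275/2523; 30275/2523 68125/7569]; tr = 756925/30276, det = 625/30276
eigenvalues of AᵀA: λ = (tr ± √(tr²−4·det))/2 = 25, 25/30276
κ = σ_max/σ_min = 5/(5/174) = 174.0000
κ_2(A)·‖δb‖/‖b‖ = 0.3265


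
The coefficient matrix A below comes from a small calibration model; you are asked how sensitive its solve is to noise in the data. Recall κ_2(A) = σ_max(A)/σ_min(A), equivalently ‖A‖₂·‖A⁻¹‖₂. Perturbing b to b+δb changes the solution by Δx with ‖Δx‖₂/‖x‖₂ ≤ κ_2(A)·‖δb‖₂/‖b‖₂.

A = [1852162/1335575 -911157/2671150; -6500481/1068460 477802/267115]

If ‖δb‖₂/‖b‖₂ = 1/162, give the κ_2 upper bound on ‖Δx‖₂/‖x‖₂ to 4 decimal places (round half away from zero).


form AᵀA = [661091252809/16978090000 -24099878439/2122261250; -24099878439/2122261250 14074766329/4244522500] with trace 1147824509/27164944 and determinant 17850625/108659776
λ_max, λ_min = (1147824509/27164944 ± √1317016192232601081/737934182523136)/2 = 169/4, 105625/27164944
κ_2(A) = √(λ_max/λ_min) = √((169/4) / (105625/27164944)) = 104.2400
bound on ‖Δx‖/‖x‖: κ·ε = 104.2400·1/162 = 0.6435

0.6435


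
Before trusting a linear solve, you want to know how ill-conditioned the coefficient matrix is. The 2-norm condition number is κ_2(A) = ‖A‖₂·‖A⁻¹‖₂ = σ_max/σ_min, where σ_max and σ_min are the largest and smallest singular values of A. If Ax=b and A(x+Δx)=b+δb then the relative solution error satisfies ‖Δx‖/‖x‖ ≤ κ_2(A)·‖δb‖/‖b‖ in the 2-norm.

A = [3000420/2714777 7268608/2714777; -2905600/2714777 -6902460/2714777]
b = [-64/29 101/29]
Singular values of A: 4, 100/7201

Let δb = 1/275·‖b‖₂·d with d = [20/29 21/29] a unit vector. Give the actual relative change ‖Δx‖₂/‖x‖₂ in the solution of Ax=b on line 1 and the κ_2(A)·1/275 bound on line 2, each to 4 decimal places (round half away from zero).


largest singular value 4, smallest 100/7201
κ_2(A) = 4 / (100/7201) = 288.0400
κ_2(A)·‖δb‖/‖b‖ = 1.0474
solve Ax = b  →  x = [-66.8554 26.7731]
‖b‖₂ = 4.1231 and ‖x‖₂ = 72.0169
with δb = [0.0103 0.0109], A·Δx = δb → ‖Δx‖ = 1.0797
realised ‖Δx‖/‖x‖ = 0.0150
so the bound overstates the realised error by a factor of ≈ 69.8667 (computed from the unrounded values)

0.0150
1.0474


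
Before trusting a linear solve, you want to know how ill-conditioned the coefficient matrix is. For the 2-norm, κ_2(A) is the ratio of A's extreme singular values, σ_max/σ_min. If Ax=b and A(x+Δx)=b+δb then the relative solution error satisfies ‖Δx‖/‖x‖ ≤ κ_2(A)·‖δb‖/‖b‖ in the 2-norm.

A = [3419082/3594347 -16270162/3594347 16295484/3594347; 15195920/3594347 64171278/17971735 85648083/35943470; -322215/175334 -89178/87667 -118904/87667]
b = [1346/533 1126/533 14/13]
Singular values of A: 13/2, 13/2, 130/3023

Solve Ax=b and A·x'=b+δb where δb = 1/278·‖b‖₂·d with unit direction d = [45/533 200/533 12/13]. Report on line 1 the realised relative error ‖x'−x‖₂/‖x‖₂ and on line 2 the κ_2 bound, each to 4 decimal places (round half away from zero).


largest singular value 13/2, smallest 130/3023
κ = σ_max/σ_min = (13/2)/(130/3023) = 151.1500
perturbation bound = 151.1500·1/278 = 0.5437
solve Ax = b  →  x = [-31.8515 20.0880 27.2968]
‖b‖₂ = 3.4641 and ‖x‖₂ = 46.5097
re-solving with b+δb shifts x by Δx of norm 0.2898
relative error = 0.0062
realised/bound (from unrounded values) ≈ 0.0115

0.0062
0.5437


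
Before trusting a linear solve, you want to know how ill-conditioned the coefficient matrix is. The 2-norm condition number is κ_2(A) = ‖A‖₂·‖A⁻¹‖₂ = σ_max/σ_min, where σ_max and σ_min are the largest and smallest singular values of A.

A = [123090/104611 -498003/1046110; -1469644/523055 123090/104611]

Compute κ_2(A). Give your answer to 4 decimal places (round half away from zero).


M = AᵀA = [15021492244/1618855225 -250352751/64754209; -250352751/64754209 10432673361/6475420900]. tr(M)=417270073/38316100, det(M)=527076/239475625
solving λ² − 417270073/38316100·λ + 527076/239475625 = 0 gives λ = 1089/100, 1936/9579025
κ = σ_max/σ_min = (33/10)/(44/3095) = 232.1250

232.1250


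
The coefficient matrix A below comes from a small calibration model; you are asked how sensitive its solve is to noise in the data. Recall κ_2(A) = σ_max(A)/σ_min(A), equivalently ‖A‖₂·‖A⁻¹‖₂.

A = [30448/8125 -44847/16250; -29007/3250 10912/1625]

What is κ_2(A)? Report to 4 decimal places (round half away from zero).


form AᵀA = [146411089/1562500 -27451512/390625; -27451512/390625 82357561/1562500] with trace 4575373/31250 and determinant 1771561/6250000
char-poly roots: 14641/100 and 121/62500
κ_2(A) = √(λ_max/λ_min) = √((14641/100) / (121/62500)) = 275.0000

275.0000


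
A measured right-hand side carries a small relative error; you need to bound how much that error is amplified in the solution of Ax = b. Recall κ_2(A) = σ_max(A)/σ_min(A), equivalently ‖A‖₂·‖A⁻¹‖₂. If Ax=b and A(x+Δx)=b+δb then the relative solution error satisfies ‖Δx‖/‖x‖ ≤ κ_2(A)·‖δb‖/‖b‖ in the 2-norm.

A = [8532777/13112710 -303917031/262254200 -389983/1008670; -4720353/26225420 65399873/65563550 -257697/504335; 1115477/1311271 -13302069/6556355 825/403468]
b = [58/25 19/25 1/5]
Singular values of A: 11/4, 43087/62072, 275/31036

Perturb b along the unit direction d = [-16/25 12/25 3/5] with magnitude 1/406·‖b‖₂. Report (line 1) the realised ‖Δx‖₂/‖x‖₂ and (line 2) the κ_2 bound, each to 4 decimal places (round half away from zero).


from the listed singular values, σ₁ = 11/4, σ_n = 275/31036
κ = σ_max/σ_min = (11/4)/(275/31036) = 310.3600
bound on ‖Δx‖/‖x‖: κ·ε = 310.3600·1/406 = 0.7644
solve Ax = b  →  x = [-95.0004 -39.9774 -46.0666]
2-norm of b is 2.4495; of x, 112.8955
δb = ε·‖b‖·d = [-0.0039 0.0029 0.0036]; solving A·Δx = δb gives ‖Δx‖ = 0.6809
relative error = 0.0060
so the bound overstates the realised error by a factor of ≈ 126.7459 (computed from the unrounded values)

0.0060
0.7644


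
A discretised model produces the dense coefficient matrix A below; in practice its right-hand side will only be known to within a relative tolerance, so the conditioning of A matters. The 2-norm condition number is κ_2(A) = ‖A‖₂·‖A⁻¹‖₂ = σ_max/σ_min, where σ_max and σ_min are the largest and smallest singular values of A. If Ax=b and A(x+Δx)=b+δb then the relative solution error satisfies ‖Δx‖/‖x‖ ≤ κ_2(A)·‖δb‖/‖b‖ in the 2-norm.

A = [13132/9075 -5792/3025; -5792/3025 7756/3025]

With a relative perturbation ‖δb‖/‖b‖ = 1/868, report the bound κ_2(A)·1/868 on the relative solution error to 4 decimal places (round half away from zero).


0.4182

M = AᵀA = [18974992/3294225 -8433152/1098075; -8433152/1098075 3748112/366025]. tr(M)=2108320/131769, det(M)=256/131769
char-poly roots: 16 and 16/131769
so κ_2 = √(16 / (16/131769)) = 363.0000
perturbation bound = 363.0000·1/868 = 0.4182


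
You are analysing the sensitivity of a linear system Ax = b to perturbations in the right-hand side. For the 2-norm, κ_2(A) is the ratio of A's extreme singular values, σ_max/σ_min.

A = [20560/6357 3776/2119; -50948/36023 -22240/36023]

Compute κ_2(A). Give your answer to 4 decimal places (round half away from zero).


form AᵀA = [861097744/69105969 152873600/23035323; 152873600/23035323 27309056/7678441] with trace 3830032/239121 and determinant 65536/239121
char-poly roots: 16 and 4096/239121
so κ_2 = √(16 / (4096/239121)) = 30.5625

30.5625


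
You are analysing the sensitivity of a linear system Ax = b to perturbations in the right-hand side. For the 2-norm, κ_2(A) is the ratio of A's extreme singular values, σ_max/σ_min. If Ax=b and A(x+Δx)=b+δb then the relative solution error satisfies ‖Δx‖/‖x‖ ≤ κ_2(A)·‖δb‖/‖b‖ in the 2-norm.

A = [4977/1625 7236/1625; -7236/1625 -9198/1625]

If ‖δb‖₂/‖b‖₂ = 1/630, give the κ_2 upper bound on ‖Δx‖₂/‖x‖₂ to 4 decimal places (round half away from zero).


0.0516

AᵀA = [3085209/105625 4102812/105625; 4102812/105625 5478516/105625]; tr = 342549/4225, det = 26244/4225
eigenvalues of AᵀA: λ = (tr ± √(tr²−4·det))/2 = 81, 324/4225
so κ_2 = √(81 / (324/4225)) = 32.5000
bound on ‖Δx‖/‖x‖: κ·ε = 32.5000·1/630 = 0.0516


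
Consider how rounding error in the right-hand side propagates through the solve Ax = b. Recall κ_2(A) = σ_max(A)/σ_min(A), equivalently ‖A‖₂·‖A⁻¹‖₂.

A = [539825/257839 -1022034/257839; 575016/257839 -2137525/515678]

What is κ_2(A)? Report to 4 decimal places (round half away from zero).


261.5000

form AᵀA = [739660441/79049881 -1386771750/79049881; -1386771750/79049881 10400983489/316199524] with trace 46227077/1094116 and determinant 28561/1094116
char-poly roots: 169/4 and 169/273529
σ_max=√(169/4)=(13/2), σ_min=√(169/273529)=(13/523) → κ = 261.5000


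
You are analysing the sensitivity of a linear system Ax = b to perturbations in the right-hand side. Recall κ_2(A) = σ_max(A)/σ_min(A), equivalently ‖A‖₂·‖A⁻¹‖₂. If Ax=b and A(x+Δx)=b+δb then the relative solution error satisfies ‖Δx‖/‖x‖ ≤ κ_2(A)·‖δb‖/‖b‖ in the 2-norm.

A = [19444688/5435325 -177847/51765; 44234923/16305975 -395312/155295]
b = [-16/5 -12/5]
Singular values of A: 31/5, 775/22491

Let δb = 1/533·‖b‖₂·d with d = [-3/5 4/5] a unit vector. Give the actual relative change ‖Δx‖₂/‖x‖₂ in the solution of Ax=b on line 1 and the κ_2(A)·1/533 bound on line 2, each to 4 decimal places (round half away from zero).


0.3376
0.3376

largest singular value 31/5, smallest 775/22491
condition number: (31/5) ÷ (775/22491) = 179.9280
κ_2(A)·‖δb‖/‖b‖ = 0.3376
solve Ax = b  →  x = [-0.4672 0.4449]
‖b‖ = 4.0000, ‖x‖ = 0.6452
with δb = [-0.0045 0.0060], A·Δx = δb → ‖Δx‖ = 0.2178
dividing the unrounded norms, ‖Δx‖/‖x‖ = 0.3376
so the bound is sharp here: realised error equals the bound


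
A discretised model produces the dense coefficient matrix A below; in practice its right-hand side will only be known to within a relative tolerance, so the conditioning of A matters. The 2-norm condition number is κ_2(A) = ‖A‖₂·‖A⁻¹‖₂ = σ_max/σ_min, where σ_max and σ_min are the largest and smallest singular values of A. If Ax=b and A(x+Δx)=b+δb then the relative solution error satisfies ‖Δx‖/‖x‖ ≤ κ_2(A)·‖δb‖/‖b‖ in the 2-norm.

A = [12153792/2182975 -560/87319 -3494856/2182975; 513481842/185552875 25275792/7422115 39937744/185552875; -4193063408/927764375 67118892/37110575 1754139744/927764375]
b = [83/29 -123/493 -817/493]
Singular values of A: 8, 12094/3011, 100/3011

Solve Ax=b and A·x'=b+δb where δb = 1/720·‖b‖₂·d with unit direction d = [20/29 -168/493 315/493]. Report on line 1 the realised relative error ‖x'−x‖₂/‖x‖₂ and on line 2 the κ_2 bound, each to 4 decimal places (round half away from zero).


σ_max = 8, σ_min = 100/3011
condition number: 8 ÷ (100/3011) = 240.8800
bound on ‖Δx‖/‖x‖: κ·ε = 240.8800·1/720 = 0.3346
solve Ax = b  →  x = [8.4340 -8.6698 27.5775]
‖b‖₂ = 3.3166 and ‖x‖₂ = 30.1134
re-solving with b+δb shifts x by Δx of norm 0.1387
realised ‖Δx‖/‖x‖ = 0.0046
realised/bound (from unrounded values) ≈ 0.0138

0.0046
0.3346


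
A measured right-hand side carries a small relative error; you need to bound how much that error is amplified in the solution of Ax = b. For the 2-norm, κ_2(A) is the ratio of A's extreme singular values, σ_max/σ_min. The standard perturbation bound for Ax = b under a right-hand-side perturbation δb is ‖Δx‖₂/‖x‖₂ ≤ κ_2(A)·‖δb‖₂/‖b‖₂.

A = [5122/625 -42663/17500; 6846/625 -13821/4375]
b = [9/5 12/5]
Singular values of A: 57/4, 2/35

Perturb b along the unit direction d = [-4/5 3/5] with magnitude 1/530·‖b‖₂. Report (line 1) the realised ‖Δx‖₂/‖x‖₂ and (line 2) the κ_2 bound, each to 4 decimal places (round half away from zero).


σ_max = 57/4, σ_min = 2/35
κ_2(A) = (57/4) / (2/35) = 249.3750
perturbation bound = 249.3750·1/530 = 0.4705
solve Ax = b  →  x = [0.2021 -0.0589]
‖b‖ = 3.0000, ‖x‖ = 0.2105
with δb = [-0.0045 0.0034], A·Δx = δb → ‖Δx‖ = 0.0991
relative error = 0.4705
tightness: 0.4705 against a bound of 0.4705; the bound is attained (ratio 1)

0.4705
0.4705


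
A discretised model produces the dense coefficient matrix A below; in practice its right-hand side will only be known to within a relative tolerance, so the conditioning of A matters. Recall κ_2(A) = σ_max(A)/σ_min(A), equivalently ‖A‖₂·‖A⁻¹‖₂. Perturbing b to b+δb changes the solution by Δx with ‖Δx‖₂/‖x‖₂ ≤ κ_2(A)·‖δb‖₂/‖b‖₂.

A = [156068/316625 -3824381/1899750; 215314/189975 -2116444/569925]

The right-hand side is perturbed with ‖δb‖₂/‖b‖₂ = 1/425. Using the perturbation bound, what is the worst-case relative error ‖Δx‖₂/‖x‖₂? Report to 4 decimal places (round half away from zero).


AᵀA = [4768920244/3122015625 -48714139474/9366046875; -48714139474/9366046875 2005420521841/112392562500]; tr = 3483362641/179828100, det = 366025/1798281
char-poly roots: 484/25 and 75625/7193124
κ_2(A) = √(λ_max/λ_min) = √((484/25) / (75625/7193124)) = 42.9120
κ_2(A)·‖δb‖/‖b‖ = 0.1010

0.1010


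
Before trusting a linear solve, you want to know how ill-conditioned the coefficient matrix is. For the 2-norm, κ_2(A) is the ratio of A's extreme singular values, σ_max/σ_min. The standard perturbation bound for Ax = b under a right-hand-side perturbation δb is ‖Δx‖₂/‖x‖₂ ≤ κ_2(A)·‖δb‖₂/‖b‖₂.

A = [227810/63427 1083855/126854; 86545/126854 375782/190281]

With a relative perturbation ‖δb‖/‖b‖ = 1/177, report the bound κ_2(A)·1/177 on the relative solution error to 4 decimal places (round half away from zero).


form AᵀA = [127947425/9572836 230000320/7179627; 230000320/7179627 6625534441/86155524] with trace 23009057/254898 and determinant 3258025/2039184
char-poly roots: 361/4 and 9025/509796
σ_max=√(361/4)=(19/2), σ_min=√(9025/509796)=(95/714) → κ = 71.4000
worst-case relative error ≤ 71.4000 × 1/177 = 0.4034

0.4034


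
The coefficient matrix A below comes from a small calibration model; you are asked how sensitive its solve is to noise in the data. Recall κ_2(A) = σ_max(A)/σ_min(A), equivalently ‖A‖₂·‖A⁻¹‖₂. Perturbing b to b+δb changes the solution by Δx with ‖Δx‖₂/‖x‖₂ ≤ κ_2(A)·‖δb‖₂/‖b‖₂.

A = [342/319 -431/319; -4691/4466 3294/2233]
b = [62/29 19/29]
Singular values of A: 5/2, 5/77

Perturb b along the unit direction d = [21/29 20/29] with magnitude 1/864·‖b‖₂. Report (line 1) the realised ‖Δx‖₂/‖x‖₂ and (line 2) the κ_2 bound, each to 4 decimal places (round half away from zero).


0.0013
0.0446

from the listed singular values, σ₁ = 5/2, σ_n = 5/77
κ = σ_max/σ_min = (5/2)/(5/77) = 38.5000
κ_2(A)·‖δb‖/‖b‖ = 0.0446
solve Ax = b  →  x = [24.8800 18.1600]
‖b‖₂ = 2.2361 and ‖x‖₂ = 30.8026
Δx = A⁻¹·δb where δb = 1/864·2.2361·d; ‖Δx‖ = 0.0399
relative error = 0.0013
realised/bound (from unrounded values) ≈ 0.0290


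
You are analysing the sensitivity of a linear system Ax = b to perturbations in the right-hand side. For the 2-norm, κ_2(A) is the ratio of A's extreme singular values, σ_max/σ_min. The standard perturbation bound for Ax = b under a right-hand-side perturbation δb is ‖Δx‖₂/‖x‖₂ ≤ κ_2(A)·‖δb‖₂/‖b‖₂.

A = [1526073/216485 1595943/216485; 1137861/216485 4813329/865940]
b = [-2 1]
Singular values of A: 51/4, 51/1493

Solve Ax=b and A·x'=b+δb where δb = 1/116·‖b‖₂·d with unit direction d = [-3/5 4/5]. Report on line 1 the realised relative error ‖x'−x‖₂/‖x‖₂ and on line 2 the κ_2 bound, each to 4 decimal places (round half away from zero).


from the listed singular values, σ₁ = 51/4, σ_n = 51/1493
condition number: (51/4) ÷ (51/1493) = 373.2500
κ_2(A)·‖δb‖/‖b‖ = 3.2177
solve Ax = b  →  x = [-42.4517 40.3218]
‖b‖₂ = 2.2361 and ‖x‖₂ = 58.5491
Δx = A⁻¹·δb where δb = 1/116·2.2361·d; ‖Δx‖ = 0.5643
dividing the unrounded norms, ‖Δx‖/‖x‖ = 0.0096
tightness: 0.0096 against a bound of 3.2177 (unrounded ratio ≈ 0.0030)

0.0096
3.2177


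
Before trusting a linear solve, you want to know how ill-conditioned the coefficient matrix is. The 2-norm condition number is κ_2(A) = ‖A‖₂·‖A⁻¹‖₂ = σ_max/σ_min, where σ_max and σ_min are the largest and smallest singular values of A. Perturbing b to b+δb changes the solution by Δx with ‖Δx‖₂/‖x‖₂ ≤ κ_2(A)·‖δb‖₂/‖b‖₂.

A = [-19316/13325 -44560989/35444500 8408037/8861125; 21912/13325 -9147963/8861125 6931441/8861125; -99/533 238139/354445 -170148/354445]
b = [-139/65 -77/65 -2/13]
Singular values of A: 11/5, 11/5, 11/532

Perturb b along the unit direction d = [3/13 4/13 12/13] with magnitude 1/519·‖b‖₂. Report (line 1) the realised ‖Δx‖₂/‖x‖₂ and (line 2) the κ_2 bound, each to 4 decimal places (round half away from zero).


largest singular value 11/5, smallest 11/532
κ = σ_max/σ_min = (11/5)/(11/532) = 106.4000
κ_2(A)·‖δb‖/‖b‖ = 0.2050
solve Ax = b  →  x = [0.2439 -28.2288 -39.2829]
‖b‖ = 2.4495, ‖x‖ = 48.3743
with δb = [0.0011 0.0015 0.0044], A·Δx = δb → ‖Δx‖ = 0.2283
dividing the unrounded norms, ‖Δx‖/‖x‖ = 0.0047
realised/bound (from unrounded values) ≈ 0.0230

0.0047
0.2050


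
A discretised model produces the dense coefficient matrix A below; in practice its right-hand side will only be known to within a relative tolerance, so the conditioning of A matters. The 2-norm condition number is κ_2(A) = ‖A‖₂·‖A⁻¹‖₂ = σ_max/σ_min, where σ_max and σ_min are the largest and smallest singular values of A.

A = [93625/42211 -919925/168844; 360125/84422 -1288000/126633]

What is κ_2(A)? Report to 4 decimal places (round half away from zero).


229.2000

AᵀA = [570078125/24661156 -4104034375/73983468; -4104034375/73983468 118198830625/887801616]; tr = 820838125/5253264, det = 9765625/21013056
eigenvalues of AᵀA: λ = (tr ± √(tr²−4·det))/2 = 625/4, 15625/5253264
so κ_2 = √((625/4) / (15625/5253264)) = 229.2000


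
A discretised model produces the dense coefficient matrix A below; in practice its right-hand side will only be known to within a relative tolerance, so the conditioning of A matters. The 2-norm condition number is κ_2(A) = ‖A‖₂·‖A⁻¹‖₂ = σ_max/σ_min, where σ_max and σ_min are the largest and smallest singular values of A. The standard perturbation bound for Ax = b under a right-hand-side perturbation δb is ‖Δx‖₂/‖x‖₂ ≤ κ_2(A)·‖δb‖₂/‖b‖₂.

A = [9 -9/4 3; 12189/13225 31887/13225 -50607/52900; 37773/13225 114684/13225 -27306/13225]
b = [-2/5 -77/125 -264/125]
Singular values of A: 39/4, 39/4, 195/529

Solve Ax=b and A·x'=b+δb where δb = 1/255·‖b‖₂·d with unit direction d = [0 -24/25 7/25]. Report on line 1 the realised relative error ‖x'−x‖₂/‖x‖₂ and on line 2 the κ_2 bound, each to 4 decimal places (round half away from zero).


σ_max = 39/4, σ_min = 195/529
κ = σ_max/σ_min = (39/4)/(195/529) = 26.4500
κ_2(A)·‖δb‖/‖b‖ = 0.1037
solve Ax = b  →  x = [-0.1073 -0.1988 0.0394]
‖b‖ = 2.2361, ‖x‖ = 0.2293
with δb = [0.0000 -0.0084 0.0025], A·Δx = δb → ‖Δx‖ = 0.0238
realised ‖Δx‖/‖x‖ = 0.1037
tightness: 0.1037 against a bound of 0.1037; the bound is attained (ratio 1)

0.1037
0.1037


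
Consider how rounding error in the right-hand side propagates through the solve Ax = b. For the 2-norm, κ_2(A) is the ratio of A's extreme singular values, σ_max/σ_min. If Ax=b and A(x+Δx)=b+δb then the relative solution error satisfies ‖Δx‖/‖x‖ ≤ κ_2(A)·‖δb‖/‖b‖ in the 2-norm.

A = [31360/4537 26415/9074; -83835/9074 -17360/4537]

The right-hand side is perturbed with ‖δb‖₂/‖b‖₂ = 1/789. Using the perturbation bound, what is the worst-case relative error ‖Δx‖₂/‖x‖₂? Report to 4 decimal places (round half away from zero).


0.4423

form AᵀA = [10962105625/82337476 1141875000/20584369; 1141875000/20584369 1903230625/82337476] with trace 38063125/243602 and determinant 390625/1948816
λ_max, λ_min = (38063125/243602 ± √362188476562500/14835483601)/2 = 625/4, 625/487204
κ = σ_max/σ_min = (25/2)/(25/698) = 349.0000
perturbation bound = 349.0000·1/789 = 0.4423


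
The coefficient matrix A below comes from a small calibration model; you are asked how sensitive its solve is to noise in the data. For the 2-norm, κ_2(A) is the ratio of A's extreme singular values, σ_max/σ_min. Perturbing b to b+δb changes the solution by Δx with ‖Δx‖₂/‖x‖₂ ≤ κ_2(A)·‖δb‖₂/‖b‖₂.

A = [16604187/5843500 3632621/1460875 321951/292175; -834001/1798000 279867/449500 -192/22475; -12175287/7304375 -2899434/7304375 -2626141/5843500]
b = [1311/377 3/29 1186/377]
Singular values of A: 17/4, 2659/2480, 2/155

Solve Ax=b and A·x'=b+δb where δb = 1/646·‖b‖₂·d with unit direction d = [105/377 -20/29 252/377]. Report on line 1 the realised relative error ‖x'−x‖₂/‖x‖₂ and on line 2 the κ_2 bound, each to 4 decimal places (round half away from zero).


largest singular value 17/4, smallest 2/155
κ = σ_max/σ_min = (17/4)/(2/155) = 329.3750
bound on ‖Δx‖/‖x‖: κ·ε = 329.3750·1/646 = 0.5099
solve Ax = b  →  x = [-53.3974 -36.5505 223.3318]
‖b‖₂ = 4.6904 and ‖x‖₂ = 232.5173
re-solving with b+δb shifts x by Δx of norm 0.5627
relative error = 0.0024
so the bound overstates the realised error by a factor of ≈ 210.6846 (computed from the unrounded values)

0.0024
0.5099


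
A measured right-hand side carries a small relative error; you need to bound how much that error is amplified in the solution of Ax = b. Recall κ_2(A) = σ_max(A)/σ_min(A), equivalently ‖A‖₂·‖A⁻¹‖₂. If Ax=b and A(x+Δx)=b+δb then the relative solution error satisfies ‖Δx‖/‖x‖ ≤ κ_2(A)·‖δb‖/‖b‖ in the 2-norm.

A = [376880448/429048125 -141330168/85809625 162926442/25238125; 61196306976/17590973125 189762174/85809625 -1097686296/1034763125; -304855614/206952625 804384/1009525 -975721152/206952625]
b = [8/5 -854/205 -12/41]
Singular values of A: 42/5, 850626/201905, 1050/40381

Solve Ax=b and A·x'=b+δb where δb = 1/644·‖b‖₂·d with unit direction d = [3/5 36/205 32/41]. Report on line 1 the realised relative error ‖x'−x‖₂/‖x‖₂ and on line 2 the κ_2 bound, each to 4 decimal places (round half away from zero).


σ_max = 42/5, σ_min = 1050/40381
κ = σ_max/σ_min = (42/5)/(1050/40381) = 323.0480
perturbation bound = 323.0480·1/644 = 0.5016
solve Ax = b  →  x = [-0.8064 -0.5056 0.2286]
‖b‖ = 4.4721, ‖x‖ = 0.9788
with δb = [0.0042 0.0012 0.0054], A·Δx = δb → ‖Δx‖ = 0.2671
relative error = 0.2728
so the bound overstates the realised error by a factor of ≈ 1.8386 (computed from the unrounded values)

0.2728
0.5016


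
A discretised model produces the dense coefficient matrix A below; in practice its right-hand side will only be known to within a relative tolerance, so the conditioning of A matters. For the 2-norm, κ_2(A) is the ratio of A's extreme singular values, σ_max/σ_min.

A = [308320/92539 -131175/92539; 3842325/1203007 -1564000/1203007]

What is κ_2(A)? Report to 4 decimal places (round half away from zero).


AᵀA = [36657322225/1720839289 -15272784000/1720839289; -15272784000/1720839289 6366300625/1720839289]; tr = 254577650/10182481, det = 390625/10182481
eigenvalues of AᵀA: λ = (tr ± √(tr²−4·det))/2 = 25, 15625/10182481
κ = σ_max/σ_min = 5/(125/3191) = 127.6400

127.6400


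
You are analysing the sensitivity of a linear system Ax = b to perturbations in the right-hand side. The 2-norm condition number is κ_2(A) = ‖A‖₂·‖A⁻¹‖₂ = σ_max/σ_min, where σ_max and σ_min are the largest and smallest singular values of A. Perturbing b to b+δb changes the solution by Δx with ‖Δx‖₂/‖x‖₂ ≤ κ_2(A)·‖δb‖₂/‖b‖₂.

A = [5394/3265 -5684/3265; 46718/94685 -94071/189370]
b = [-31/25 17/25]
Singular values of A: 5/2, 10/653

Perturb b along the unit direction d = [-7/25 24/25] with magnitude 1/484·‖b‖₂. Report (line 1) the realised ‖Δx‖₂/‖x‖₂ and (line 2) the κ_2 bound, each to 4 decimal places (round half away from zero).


0.0029
0.3373

from the listed singular values, σ₁ = 5/2, σ_n = 10/653
κ = σ_max/σ_min = (5/2)/(10/653) = 163.2500
bound on ‖Δx‖/‖x‖: κ·ε = 163.2500·1/484 = 0.3373
solve Ax = b  →  x = [47.0103 45.3241]
‖b‖₂ = 1.4142 and ‖x‖₂ = 65.3012
with δb = [-0.0008 0.0028], A·Δx = δb → ‖Δx‖ = 0.1908
realised ‖Δx‖/‖x‖ = 0.0029
so the bound overstates the realised error by a factor of ≈ 115.4373 (computed from the unrounded values)


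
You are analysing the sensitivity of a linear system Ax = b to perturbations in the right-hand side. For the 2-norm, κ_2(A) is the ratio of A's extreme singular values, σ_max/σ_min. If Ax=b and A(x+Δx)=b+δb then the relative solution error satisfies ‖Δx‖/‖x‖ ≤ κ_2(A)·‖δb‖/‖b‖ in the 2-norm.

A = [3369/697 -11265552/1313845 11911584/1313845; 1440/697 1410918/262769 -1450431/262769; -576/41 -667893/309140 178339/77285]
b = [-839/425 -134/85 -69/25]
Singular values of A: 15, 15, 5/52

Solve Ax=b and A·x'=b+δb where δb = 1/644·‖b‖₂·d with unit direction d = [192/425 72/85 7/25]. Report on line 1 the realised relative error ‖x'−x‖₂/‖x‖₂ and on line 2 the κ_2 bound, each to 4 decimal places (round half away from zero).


0.0019
0.2422

σ_max = 15, σ_min = 5/52
κ = σ_max/σ_min = 15/(5/52) = 156.0000
worst-case relative error ≤ 156.0000 × 1/644 = 0.2422
solve Ax = b  →  x = [0.1154 -22.5281 -21.5855]
‖b‖₂ = 3.7417 and ‖x‖₂ = 31.2004
δb = ε·‖b‖·d = [0.0026 0.0049 0.0016]; solving A·Δx = δb gives ‖Δx‖ = 0.0604
realised ‖Δx‖/‖x‖ = 0.0019
tightness: 0.0019 against a bound of 0.2422 (unrounded ratio ≈ 0.0080)


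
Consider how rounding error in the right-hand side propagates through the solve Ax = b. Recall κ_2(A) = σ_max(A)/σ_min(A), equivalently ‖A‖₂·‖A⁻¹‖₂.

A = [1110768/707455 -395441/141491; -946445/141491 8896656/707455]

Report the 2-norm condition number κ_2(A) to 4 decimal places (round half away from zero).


AᵀA = [826810337/17513825 -310019904/3502765; -310019904/3502765 2906527193/17513825]; tr = 43921618/206045, det = 28398241/25755625
eigenvalues of AᵀA: λ = (tr ± √(tr²−4·det))/2 = 5329/25, 5329/1030225
so κ_2 = √((5329/25) / (5329/1030225)) = 203.0000

203.0000


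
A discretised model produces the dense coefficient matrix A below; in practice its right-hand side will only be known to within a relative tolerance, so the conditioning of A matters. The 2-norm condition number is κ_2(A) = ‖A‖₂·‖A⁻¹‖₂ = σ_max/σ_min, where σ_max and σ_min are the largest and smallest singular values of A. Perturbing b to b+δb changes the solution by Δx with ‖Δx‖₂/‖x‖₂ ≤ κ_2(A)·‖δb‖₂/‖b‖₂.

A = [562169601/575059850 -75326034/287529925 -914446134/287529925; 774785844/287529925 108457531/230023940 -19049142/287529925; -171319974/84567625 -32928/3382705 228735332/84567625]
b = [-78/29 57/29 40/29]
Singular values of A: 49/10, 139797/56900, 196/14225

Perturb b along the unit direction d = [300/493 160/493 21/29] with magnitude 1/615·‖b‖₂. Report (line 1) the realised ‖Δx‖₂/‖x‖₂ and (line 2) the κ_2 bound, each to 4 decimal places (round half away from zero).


σ_max = 49/10, σ_min = 196/14225
κ = σ_max/σ_min = (49/10)/(196/14225) = 355.6250
bound on ‖Δx‖/‖x‖: κ·ε = 355.6250·1/615 = 0.5783
solve Ax = b  →  x = [0.7081 0.2680 1.0413]
‖b‖ = 3.6056, ‖x‖ = 1.2875
re-solving with b+δb shifts x by Δx of norm 0.4255
realised ‖Δx‖/‖x‖ = 0.3305
so the bound overstates the realised error by a factor of ≈ 1.7497 (computed from the unrounded values)

0.3305
0.5783


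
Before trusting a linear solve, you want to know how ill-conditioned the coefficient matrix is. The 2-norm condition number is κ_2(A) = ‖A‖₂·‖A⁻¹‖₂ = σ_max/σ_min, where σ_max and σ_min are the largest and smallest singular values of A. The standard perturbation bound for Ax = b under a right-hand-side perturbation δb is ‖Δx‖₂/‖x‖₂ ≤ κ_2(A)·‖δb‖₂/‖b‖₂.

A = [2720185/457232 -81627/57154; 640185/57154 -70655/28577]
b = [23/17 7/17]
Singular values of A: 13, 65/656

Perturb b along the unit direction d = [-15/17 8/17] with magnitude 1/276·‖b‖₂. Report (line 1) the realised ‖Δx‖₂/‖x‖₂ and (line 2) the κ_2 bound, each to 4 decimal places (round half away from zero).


0.0051
0.4754

from the listed singular values, σ₁ = 13, σ_n = 65/656
κ_2(A) = 13 / (65/656) = 131.2000
worst-case relative error ≤ 131.2000 × 1/276 = 0.4754
solve Ax = b  →  x = [-2.1403 -9.8630]
‖b‖ = 1.4142, ‖x‖ = 10.0926
with δb = [-0.0045 0.0024], A·Δx = δb → ‖Δx‖ = 0.0517
realised ‖Δx‖/‖x‖ = 0.0051
so the bound overstates the realised error by a factor of ≈ 92.7751 (computed from the unrounded values)


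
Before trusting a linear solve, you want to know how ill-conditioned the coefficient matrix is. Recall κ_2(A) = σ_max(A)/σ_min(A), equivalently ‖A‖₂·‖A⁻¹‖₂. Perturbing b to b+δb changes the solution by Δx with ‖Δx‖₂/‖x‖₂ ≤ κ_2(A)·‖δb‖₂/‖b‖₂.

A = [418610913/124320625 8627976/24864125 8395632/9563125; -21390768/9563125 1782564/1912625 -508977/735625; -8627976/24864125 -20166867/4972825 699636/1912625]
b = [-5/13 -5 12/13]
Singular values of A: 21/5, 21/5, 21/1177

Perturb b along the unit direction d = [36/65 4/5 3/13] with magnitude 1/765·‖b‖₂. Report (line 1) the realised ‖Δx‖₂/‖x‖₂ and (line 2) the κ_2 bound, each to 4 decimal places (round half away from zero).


0.0017
0.3077

from the listed singular values, σ₁ = 21/5, σ_n = 21/1177
κ_2(A) = (21/5) / (21/1177) = 235.4000
worst-case relative error ≤ 235.4000 × 1/765 = 0.3077
solve Ax = b  →  x = [58.4860 -24.6271 -215.0229]
‖b‖₂ = 5.0990 and ‖x‖₂ = 224.1917
with δb = [0.0037 0.0053 0.0015], A·Δx = δb → ‖Δx‖ = 0.3736
dividing the unrounded norms, ‖Δx‖/‖x‖ = 0.0017
tightness: 0.0017 against a bound of 0.3077 (unrounded ratio ≈ 0.0054)


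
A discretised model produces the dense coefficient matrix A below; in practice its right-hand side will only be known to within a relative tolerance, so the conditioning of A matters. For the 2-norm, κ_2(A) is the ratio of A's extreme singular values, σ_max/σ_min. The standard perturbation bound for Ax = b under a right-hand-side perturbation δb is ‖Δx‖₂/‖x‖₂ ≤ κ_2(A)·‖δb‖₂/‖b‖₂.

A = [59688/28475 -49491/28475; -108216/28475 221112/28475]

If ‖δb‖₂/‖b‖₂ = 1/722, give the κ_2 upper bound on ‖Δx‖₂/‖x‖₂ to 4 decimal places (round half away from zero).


0.0116

M = AᵀA = [24437376/1297321 -43011000/1297321; -43011000/1297321 82143801/1297321]. tr(M)=368793/4489, det(M)=419904/4489
λ_max, λ_min = (368793/4489 ± √128468480625/20151121)/2 = 81, 5184/4489
κ_2(A) = √(λ_max/λ_min) = √(81 / (5184/4489)) = 8.3750
worst-case relative error ≤ 8.3750 × 1/722 = 0.0116


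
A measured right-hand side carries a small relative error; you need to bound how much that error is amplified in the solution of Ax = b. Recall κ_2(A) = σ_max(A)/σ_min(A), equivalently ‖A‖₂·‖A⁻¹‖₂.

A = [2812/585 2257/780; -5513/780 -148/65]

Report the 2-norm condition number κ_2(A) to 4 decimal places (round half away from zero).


9.0000

form AᵀA = [16002241/219024 136900/4563; 136900/4563 329929/24336] with trace 56129/648 and determinant 1874161/20736
char-poly roots: 1369/16 and 1369/1296
κ = σ_max/σ_min = (37/4)/(37/36) = 9.0000


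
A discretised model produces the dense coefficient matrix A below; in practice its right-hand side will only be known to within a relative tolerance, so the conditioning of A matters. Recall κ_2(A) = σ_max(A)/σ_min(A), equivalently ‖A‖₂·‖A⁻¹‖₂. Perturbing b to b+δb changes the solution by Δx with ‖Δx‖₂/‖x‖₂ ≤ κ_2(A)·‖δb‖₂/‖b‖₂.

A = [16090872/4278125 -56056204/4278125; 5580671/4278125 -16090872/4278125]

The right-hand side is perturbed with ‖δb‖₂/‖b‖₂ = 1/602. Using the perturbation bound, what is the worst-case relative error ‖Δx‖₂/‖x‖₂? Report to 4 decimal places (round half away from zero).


M = AᵀA = [464096080849/29283765625 -1586865705768/29283765625; -1586865705768/29283765625 5441942669776/29283765625]. tr(M)=9449662001/46854025, det(M)=406586896/46854025
eigenvalues of AᵀA: λ = (tr ± √(tr²−4·det))/2 = 5041/25, 80656/1874161
σ_max=√(5041/25)=(71/5), σ_min=√(80656/1874161)=(284/1369) → κ = 68.4500
κ_2(A)·‖δb‖/‖b‖ = 0.1137

0.1137


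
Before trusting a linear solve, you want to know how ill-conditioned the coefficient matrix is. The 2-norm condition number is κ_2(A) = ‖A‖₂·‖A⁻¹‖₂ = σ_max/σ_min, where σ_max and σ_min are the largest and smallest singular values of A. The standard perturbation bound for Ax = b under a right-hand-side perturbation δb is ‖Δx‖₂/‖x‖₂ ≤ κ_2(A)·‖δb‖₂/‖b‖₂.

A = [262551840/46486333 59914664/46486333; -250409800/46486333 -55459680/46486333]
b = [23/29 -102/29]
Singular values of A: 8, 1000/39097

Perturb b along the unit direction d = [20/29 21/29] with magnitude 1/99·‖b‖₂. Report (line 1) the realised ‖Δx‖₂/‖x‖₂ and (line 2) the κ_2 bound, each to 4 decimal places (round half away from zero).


largest singular value 8, smallest 1000/39097
κ = σ_max/σ_min = 8/(1000/39097) = 312.7760
perturbation bound = 312.7760·1/99 = 3.1594
solve Ax = b  →  x = [17.5304 -76.2045]
‖b‖₂ = 3.6056 and ‖x‖₂ = 78.1949
Δx = A⁻¹·δb where δb = 1/99·3.6056·d; ‖Δx‖ = 1.4239
relative error = 0.0182
so the bound overstates the realised error by a factor of ≈ 173.4989 (computed from the unrounded values)

0.0182
3.1594


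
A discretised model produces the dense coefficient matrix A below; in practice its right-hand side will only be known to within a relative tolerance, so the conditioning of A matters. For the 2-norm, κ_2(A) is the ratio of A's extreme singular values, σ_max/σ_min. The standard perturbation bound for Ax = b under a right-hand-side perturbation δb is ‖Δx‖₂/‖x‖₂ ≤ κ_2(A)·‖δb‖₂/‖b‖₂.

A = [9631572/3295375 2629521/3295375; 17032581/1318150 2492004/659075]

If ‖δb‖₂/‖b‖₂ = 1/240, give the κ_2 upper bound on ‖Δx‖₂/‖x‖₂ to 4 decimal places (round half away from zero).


form AᵀA = [4535270139681/25840562500 330691356702/6460140625; 330691356702/6460140625 96470243361/6460140625] with trace 7873841781/41344900 and determinant 22667121/41344900
eigenvalues of AᵀA: λ = (tr ± √(tr²−4·det))/2 = 4761/25, 4761/1653796
κ_2(A) = √(λ_max/λ_min) = √((4761/25) / (4761/1653796)) = 257.2000
worst-case relative error ≤ 257.2000 × 1/240 = 1.0717

1.0717


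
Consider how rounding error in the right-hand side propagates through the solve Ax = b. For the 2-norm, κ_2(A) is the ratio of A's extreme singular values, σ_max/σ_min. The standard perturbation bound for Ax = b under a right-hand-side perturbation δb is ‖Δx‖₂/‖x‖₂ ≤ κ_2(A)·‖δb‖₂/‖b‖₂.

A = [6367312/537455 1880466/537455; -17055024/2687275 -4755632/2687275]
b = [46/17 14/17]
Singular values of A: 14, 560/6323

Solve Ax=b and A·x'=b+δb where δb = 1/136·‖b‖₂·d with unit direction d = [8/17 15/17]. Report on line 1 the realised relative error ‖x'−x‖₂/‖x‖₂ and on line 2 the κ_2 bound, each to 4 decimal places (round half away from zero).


σ_max = 14, σ_min = 560/6323
κ_2(A) = 14 / (560/6323) = 158.0750
perturbation bound = 158.0750·1/136 = 1.1623
solve Ax = b  →  x = [-6.1859 21.7189]
‖b‖₂ = 2.8284 and ‖x‖₂ = 22.5826
Δx = A⁻¹·δb where δb = 1/136·2.8284·d; ‖Δx‖ = 0.2348
realised ‖Δx‖/‖x‖ = 0.0104
tightness: 0.0104 against a bound of 1.1623 (unrounded ratio ≈ 0.0089)

0.0104
1.1623


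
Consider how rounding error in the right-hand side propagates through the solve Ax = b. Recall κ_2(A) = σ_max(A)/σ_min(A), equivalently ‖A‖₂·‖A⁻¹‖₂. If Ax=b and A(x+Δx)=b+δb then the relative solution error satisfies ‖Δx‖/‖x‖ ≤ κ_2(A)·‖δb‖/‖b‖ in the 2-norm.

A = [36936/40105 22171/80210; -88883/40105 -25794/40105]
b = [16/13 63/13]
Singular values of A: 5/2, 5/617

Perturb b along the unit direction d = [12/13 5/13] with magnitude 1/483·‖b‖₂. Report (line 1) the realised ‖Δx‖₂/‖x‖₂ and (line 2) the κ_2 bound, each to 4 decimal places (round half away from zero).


0.0035
0.6387

largest singular value 5/2, smallest 5/617
condition number: (5/2) ÷ (5/617) = 308.5000
worst-case relative error ≤ 308.5000 × 1/483 = 0.6387
solve Ax = b  →  x = [-105.1920 354.9440]
‖b‖₂ = 5.0000 and ‖x‖₂ = 370.2035
δb = ε·‖b‖·d = [0.0096 0.0040]; solving A·Δx = δb gives ‖Δx‖ = 1.2774
realised ‖Δx‖/‖x‖ = 0.0035
tightness: 0.0035 against a bound of 0.6387 (unrounded ratio ≈ 0.0054)


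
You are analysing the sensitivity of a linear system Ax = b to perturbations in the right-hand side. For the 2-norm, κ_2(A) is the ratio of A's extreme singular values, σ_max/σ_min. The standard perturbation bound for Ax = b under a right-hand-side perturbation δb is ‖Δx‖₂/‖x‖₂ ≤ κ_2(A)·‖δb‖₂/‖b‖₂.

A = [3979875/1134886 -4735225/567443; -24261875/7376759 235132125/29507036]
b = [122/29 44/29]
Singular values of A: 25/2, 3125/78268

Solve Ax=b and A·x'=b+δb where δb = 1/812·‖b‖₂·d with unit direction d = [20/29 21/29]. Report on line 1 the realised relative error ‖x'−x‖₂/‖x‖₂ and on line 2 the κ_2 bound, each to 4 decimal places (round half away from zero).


σ_max = 25/2, σ_min = 3125/78268
κ = σ_max/σ_min = (25/2)/(3125/78268) = 313.0720
worst-case relative error ≤ 313.0720 × 1/812 = 0.3856
solve Ax = b  →  x = [92.5382 38.3842]
2-norm of b is 4.4721; of x, 100.1832
δb = ε·‖b‖·d = [0.0038 0.0040]; solving A·Δx = δb gives ‖Δx‖ = 0.1379
dividing the unrounded norms, ‖Δx‖/‖x‖ = 0.0014
tightness: 0.0014 against a bound of 0.3856 (unrounded ratio ≈ 0.0036)

0.0014
0.3856
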